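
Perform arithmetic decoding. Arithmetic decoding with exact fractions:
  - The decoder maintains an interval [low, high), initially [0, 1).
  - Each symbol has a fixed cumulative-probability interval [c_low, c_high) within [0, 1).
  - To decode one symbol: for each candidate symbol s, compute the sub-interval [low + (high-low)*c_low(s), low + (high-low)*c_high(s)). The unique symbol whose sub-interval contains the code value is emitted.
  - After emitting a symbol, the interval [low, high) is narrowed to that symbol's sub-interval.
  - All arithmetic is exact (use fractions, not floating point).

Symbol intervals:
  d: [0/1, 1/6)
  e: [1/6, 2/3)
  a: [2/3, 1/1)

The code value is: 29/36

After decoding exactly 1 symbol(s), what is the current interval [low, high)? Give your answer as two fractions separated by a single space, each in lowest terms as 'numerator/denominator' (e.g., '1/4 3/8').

Answer: 2/3 1/1

Derivation:
Step 1: interval [0/1, 1/1), width = 1/1 - 0/1 = 1/1
  'd': [0/1 + 1/1*0/1, 0/1 + 1/1*1/6) = [0/1, 1/6)
  'e': [0/1 + 1/1*1/6, 0/1 + 1/1*2/3) = [1/6, 2/3)
  'a': [0/1 + 1/1*2/3, 0/1 + 1/1*1/1) = [2/3, 1/1) <- contains code 29/36
  emit 'a', narrow to [2/3, 1/1)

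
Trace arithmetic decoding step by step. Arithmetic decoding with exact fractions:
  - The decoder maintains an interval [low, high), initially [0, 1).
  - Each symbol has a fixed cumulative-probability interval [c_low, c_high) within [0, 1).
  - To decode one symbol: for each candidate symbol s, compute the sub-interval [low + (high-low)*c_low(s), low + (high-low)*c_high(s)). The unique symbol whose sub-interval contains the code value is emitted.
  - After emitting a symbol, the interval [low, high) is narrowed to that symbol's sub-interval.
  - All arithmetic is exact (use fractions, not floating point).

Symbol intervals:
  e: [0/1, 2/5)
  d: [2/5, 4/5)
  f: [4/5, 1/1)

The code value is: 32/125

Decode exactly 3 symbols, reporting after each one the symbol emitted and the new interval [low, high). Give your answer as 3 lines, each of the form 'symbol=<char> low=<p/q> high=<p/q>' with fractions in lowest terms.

Step 1: interval [0/1, 1/1), width = 1/1 - 0/1 = 1/1
  'e': [0/1 + 1/1*0/1, 0/1 + 1/1*2/5) = [0/1, 2/5) <- contains code 32/125
  'd': [0/1 + 1/1*2/5, 0/1 + 1/1*4/5) = [2/5, 4/5)
  'f': [0/1 + 1/1*4/5, 0/1 + 1/1*1/1) = [4/5, 1/1)
  emit 'e', narrow to [0/1, 2/5)
Step 2: interval [0/1, 2/5), width = 2/5 - 0/1 = 2/5
  'e': [0/1 + 2/5*0/1, 0/1 + 2/5*2/5) = [0/1, 4/25)
  'd': [0/1 + 2/5*2/5, 0/1 + 2/5*4/5) = [4/25, 8/25) <- contains code 32/125
  'f': [0/1 + 2/5*4/5, 0/1 + 2/5*1/1) = [8/25, 2/5)
  emit 'd', narrow to [4/25, 8/25)
Step 3: interval [4/25, 8/25), width = 8/25 - 4/25 = 4/25
  'e': [4/25 + 4/25*0/1, 4/25 + 4/25*2/5) = [4/25, 28/125)
  'd': [4/25 + 4/25*2/5, 4/25 + 4/25*4/5) = [28/125, 36/125) <- contains code 32/125
  'f': [4/25 + 4/25*4/5, 4/25 + 4/25*1/1) = [36/125, 8/25)
  emit 'd', narrow to [28/125, 36/125)

Answer: symbol=e low=0/1 high=2/5
symbol=d low=4/25 high=8/25
symbol=d low=28/125 high=36/125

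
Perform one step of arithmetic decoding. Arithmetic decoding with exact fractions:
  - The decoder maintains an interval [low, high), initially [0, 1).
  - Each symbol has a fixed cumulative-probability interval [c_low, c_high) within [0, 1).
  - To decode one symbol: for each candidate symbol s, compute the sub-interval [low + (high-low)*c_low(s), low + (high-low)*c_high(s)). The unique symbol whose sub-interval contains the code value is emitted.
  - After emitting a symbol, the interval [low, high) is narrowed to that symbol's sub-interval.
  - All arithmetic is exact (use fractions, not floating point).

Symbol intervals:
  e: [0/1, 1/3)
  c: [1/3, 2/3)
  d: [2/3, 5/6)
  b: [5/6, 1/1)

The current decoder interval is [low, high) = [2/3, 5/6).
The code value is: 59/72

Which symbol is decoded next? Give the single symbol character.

Interval width = high − low = 5/6 − 2/3 = 1/6
Scaled code = (code − low) / width = (59/72 − 2/3) / 1/6 = 11/12
  e: [0/1, 1/3) 
  c: [1/3, 2/3) 
  d: [2/3, 5/6) 
  b: [5/6, 1/1) ← scaled code falls here ✓

Answer: b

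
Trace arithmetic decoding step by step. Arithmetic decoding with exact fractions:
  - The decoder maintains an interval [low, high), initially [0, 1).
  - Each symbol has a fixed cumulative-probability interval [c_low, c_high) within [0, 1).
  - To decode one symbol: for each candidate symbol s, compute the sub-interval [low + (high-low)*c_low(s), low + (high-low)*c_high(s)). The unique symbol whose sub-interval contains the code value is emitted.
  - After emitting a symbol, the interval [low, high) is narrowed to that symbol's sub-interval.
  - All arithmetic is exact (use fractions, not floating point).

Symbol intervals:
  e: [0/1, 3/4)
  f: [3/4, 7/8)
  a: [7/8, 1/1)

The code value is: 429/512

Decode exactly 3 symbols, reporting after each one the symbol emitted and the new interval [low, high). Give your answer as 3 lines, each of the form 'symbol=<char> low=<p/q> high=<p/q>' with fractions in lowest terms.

Answer: symbol=f low=3/4 high=7/8
symbol=e low=3/4 high=27/32
symbol=a low=213/256 high=27/32

Derivation:
Step 1: interval [0/1, 1/1), width = 1/1 - 0/1 = 1/1
  'e': [0/1 + 1/1*0/1, 0/1 + 1/1*3/4) = [0/1, 3/4)
  'f': [0/1 + 1/1*3/4, 0/1 + 1/1*7/8) = [3/4, 7/8) <- contains code 429/512
  'a': [0/1 + 1/1*7/8, 0/1 + 1/1*1/1) = [7/8, 1/1)
  emit 'f', narrow to [3/4, 7/8)
Step 2: interval [3/4, 7/8), width = 7/8 - 3/4 = 1/8
  'e': [3/4 + 1/8*0/1, 3/4 + 1/8*3/4) = [3/4, 27/32) <- contains code 429/512
  'f': [3/4 + 1/8*3/4, 3/4 + 1/8*7/8) = [27/32, 55/64)
  'a': [3/4 + 1/8*7/8, 3/4 + 1/8*1/1) = [55/64, 7/8)
  emit 'e', narrow to [3/4, 27/32)
Step 3: interval [3/4, 27/32), width = 27/32 - 3/4 = 3/32
  'e': [3/4 + 3/32*0/1, 3/4 + 3/32*3/4) = [3/4, 105/128)
  'f': [3/4 + 3/32*3/4, 3/4 + 3/32*7/8) = [105/128, 213/256)
  'a': [3/4 + 3/32*7/8, 3/4 + 3/32*1/1) = [213/256, 27/32) <- contains code 429/512
  emit 'a', narrow to [213/256, 27/32)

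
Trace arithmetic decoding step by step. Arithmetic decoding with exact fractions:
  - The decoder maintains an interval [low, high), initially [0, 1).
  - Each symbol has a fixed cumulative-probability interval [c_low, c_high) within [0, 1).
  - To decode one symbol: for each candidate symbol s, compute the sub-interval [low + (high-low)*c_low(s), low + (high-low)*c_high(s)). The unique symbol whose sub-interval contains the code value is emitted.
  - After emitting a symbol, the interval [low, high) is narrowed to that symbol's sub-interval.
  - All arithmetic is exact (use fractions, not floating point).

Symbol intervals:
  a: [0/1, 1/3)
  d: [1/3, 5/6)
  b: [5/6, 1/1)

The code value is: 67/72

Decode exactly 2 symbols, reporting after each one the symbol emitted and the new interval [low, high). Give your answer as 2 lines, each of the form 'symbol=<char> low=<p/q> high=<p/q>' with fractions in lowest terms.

Answer: symbol=b low=5/6 high=1/1
symbol=d low=8/9 high=35/36

Derivation:
Step 1: interval [0/1, 1/1), width = 1/1 - 0/1 = 1/1
  'a': [0/1 + 1/1*0/1, 0/1 + 1/1*1/3) = [0/1, 1/3)
  'd': [0/1 + 1/1*1/3, 0/1 + 1/1*5/6) = [1/3, 5/6)
  'b': [0/1 + 1/1*5/6, 0/1 + 1/1*1/1) = [5/6, 1/1) <- contains code 67/72
  emit 'b', narrow to [5/6, 1/1)
Step 2: interval [5/6, 1/1), width = 1/1 - 5/6 = 1/6
  'a': [5/6 + 1/6*0/1, 5/6 + 1/6*1/3) = [5/6, 8/9)
  'd': [5/6 + 1/6*1/3, 5/6 + 1/6*5/6) = [8/9, 35/36) <- contains code 67/72
  'b': [5/6 + 1/6*5/6, 5/6 + 1/6*1/1) = [35/36, 1/1)
  emit 'd', narrow to [8/9, 35/36)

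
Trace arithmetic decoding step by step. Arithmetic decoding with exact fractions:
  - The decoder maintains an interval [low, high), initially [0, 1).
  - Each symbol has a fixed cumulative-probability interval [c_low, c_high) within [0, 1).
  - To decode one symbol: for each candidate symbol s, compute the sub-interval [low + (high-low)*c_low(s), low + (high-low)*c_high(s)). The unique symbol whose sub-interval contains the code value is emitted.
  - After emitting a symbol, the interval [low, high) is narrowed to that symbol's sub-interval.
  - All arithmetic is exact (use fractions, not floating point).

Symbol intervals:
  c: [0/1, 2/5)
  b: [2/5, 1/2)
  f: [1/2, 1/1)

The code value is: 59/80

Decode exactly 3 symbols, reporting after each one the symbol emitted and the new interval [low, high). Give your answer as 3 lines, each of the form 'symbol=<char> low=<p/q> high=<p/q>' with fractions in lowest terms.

Step 1: interval [0/1, 1/1), width = 1/1 - 0/1 = 1/1
  'c': [0/1 + 1/1*0/1, 0/1 + 1/1*2/5) = [0/1, 2/5)
  'b': [0/1 + 1/1*2/5, 0/1 + 1/1*1/2) = [2/5, 1/2)
  'f': [0/1 + 1/1*1/2, 0/1 + 1/1*1/1) = [1/2, 1/1) <- contains code 59/80
  emit 'f', narrow to [1/2, 1/1)
Step 2: interval [1/2, 1/1), width = 1/1 - 1/2 = 1/2
  'c': [1/2 + 1/2*0/1, 1/2 + 1/2*2/5) = [1/2, 7/10)
  'b': [1/2 + 1/2*2/5, 1/2 + 1/2*1/2) = [7/10, 3/4) <- contains code 59/80
  'f': [1/2 + 1/2*1/2, 1/2 + 1/2*1/1) = [3/4, 1/1)
  emit 'b', narrow to [7/10, 3/4)
Step 3: interval [7/10, 3/4), width = 3/4 - 7/10 = 1/20
  'c': [7/10 + 1/20*0/1, 7/10 + 1/20*2/5) = [7/10, 18/25)
  'b': [7/10 + 1/20*2/5, 7/10 + 1/20*1/2) = [18/25, 29/40)
  'f': [7/10 + 1/20*1/2, 7/10 + 1/20*1/1) = [29/40, 3/4) <- contains code 59/80
  emit 'f', narrow to [29/40, 3/4)

Answer: symbol=f low=1/2 high=1/1
symbol=b low=7/10 high=3/4
symbol=f low=29/40 high=3/4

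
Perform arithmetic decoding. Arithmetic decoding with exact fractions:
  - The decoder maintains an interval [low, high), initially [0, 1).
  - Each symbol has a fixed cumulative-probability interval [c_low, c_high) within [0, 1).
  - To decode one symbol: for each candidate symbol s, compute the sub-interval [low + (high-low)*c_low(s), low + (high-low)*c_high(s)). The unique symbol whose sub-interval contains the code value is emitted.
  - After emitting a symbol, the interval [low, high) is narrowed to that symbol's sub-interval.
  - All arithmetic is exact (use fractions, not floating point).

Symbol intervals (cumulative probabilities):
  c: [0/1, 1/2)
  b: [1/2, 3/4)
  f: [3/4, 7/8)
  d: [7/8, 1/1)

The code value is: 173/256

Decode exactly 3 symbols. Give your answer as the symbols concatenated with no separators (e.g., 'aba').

Answer: bbf

Derivation:
Step 1: interval [0/1, 1/1), width = 1/1 - 0/1 = 1/1
  'c': [0/1 + 1/1*0/1, 0/1 + 1/1*1/2) = [0/1, 1/2)
  'b': [0/1 + 1/1*1/2, 0/1 + 1/1*3/4) = [1/2, 3/4) <- contains code 173/256
  'f': [0/1 + 1/1*3/4, 0/1 + 1/1*7/8) = [3/4, 7/8)
  'd': [0/1 + 1/1*7/8, 0/1 + 1/1*1/1) = [7/8, 1/1)
  emit 'b', narrow to [1/2, 3/4)
Step 2: interval [1/2, 3/4), width = 3/4 - 1/2 = 1/4
  'c': [1/2 + 1/4*0/1, 1/2 + 1/4*1/2) = [1/2, 5/8)
  'b': [1/2 + 1/4*1/2, 1/2 + 1/4*3/4) = [5/8, 11/16) <- contains code 173/256
  'f': [1/2 + 1/4*3/4, 1/2 + 1/4*7/8) = [11/16, 23/32)
  'd': [1/2 + 1/4*7/8, 1/2 + 1/4*1/1) = [23/32, 3/4)
  emit 'b', narrow to [5/8, 11/16)
Step 3: interval [5/8, 11/16), width = 11/16 - 5/8 = 1/16
  'c': [5/8 + 1/16*0/1, 5/8 + 1/16*1/2) = [5/8, 21/32)
  'b': [5/8 + 1/16*1/2, 5/8 + 1/16*3/4) = [21/32, 43/64)
  'f': [5/8 + 1/16*3/4, 5/8 + 1/16*7/8) = [43/64, 87/128) <- contains code 173/256
  'd': [5/8 + 1/16*7/8, 5/8 + 1/16*1/1) = [87/128, 11/16)
  emit 'f', narrow to [43/64, 87/128)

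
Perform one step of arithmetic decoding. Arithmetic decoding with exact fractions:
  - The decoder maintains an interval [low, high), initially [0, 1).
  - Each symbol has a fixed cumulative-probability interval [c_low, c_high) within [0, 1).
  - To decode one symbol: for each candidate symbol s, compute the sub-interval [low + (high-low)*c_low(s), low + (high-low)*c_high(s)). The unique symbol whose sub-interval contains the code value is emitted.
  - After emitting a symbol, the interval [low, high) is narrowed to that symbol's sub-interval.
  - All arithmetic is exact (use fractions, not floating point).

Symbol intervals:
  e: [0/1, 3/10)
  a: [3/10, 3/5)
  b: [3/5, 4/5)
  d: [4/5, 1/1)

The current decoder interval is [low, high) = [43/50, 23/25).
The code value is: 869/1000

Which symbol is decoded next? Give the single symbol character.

Interval width = high − low = 23/25 − 43/50 = 3/50
Scaled code = (code − low) / width = (869/1000 − 43/50) / 3/50 = 3/20
  e: [0/1, 3/10) ← scaled code falls here ✓
  a: [3/10, 3/5) 
  b: [3/5, 4/5) 
  d: [4/5, 1/1) 

Answer: e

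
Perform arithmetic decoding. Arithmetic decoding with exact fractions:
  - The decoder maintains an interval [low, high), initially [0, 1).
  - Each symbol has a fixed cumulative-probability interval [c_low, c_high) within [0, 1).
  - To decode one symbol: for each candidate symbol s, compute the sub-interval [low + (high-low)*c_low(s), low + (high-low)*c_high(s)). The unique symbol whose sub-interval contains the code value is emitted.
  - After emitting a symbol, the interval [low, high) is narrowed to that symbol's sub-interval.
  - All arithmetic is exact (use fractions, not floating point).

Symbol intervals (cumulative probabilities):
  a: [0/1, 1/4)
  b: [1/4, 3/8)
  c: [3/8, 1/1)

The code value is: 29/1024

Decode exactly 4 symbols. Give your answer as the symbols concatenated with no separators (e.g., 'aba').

Answer: aaca

Derivation:
Step 1: interval [0/1, 1/1), width = 1/1 - 0/1 = 1/1
  'a': [0/1 + 1/1*0/1, 0/1 + 1/1*1/4) = [0/1, 1/4) <- contains code 29/1024
  'b': [0/1 + 1/1*1/4, 0/1 + 1/1*3/8) = [1/4, 3/8)
  'c': [0/1 + 1/1*3/8, 0/1 + 1/1*1/1) = [3/8, 1/1)
  emit 'a', narrow to [0/1, 1/4)
Step 2: interval [0/1, 1/4), width = 1/4 - 0/1 = 1/4
  'a': [0/1 + 1/4*0/1, 0/1 + 1/4*1/4) = [0/1, 1/16) <- contains code 29/1024
  'b': [0/1 + 1/4*1/4, 0/1 + 1/4*3/8) = [1/16, 3/32)
  'c': [0/1 + 1/4*3/8, 0/1 + 1/4*1/1) = [3/32, 1/4)
  emit 'a', narrow to [0/1, 1/16)
Step 3: interval [0/1, 1/16), width = 1/16 - 0/1 = 1/16
  'a': [0/1 + 1/16*0/1, 0/1 + 1/16*1/4) = [0/1, 1/64)
  'b': [0/1 + 1/16*1/4, 0/1 + 1/16*3/8) = [1/64, 3/128)
  'c': [0/1 + 1/16*3/8, 0/1 + 1/16*1/1) = [3/128, 1/16) <- contains code 29/1024
  emit 'c', narrow to [3/128, 1/16)
Step 4: interval [3/128, 1/16), width = 1/16 - 3/128 = 5/128
  'a': [3/128 + 5/128*0/1, 3/128 + 5/128*1/4) = [3/128, 17/512) <- contains code 29/1024
  'b': [3/128 + 5/128*1/4, 3/128 + 5/128*3/8) = [17/512, 39/1024)
  'c': [3/128 + 5/128*3/8, 3/128 + 5/128*1/1) = [39/1024, 1/16)
  emit 'a', narrow to [3/128, 17/512)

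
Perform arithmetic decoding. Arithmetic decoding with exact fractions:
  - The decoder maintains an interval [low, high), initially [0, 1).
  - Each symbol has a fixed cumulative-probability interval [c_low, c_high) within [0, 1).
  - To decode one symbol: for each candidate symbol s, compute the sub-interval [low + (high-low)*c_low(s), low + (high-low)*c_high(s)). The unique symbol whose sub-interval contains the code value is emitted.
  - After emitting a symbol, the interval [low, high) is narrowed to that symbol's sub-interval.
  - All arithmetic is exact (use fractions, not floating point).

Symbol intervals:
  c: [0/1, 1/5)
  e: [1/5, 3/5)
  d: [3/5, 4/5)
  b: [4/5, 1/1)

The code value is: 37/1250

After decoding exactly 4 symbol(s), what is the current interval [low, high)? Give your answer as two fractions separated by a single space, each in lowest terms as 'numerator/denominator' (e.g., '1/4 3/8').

Step 1: interval [0/1, 1/1), width = 1/1 - 0/1 = 1/1
  'c': [0/1 + 1/1*0/1, 0/1 + 1/1*1/5) = [0/1, 1/5) <- contains code 37/1250
  'e': [0/1 + 1/1*1/5, 0/1 + 1/1*3/5) = [1/5, 3/5)
  'd': [0/1 + 1/1*3/5, 0/1 + 1/1*4/5) = [3/5, 4/5)
  'b': [0/1 + 1/1*4/5, 0/1 + 1/1*1/1) = [4/5, 1/1)
  emit 'c', narrow to [0/1, 1/5)
Step 2: interval [0/1, 1/5), width = 1/5 - 0/1 = 1/5
  'c': [0/1 + 1/5*0/1, 0/1 + 1/5*1/5) = [0/1, 1/25) <- contains code 37/1250
  'e': [0/1 + 1/5*1/5, 0/1 + 1/5*3/5) = [1/25, 3/25)
  'd': [0/1 + 1/5*3/5, 0/1 + 1/5*4/5) = [3/25, 4/25)
  'b': [0/1 + 1/5*4/5, 0/1 + 1/5*1/1) = [4/25, 1/5)
  emit 'c', narrow to [0/1, 1/25)
Step 3: interval [0/1, 1/25), width = 1/25 - 0/1 = 1/25
  'c': [0/1 + 1/25*0/1, 0/1 + 1/25*1/5) = [0/1, 1/125)
  'e': [0/1 + 1/25*1/5, 0/1 + 1/25*3/5) = [1/125, 3/125)
  'd': [0/1 + 1/25*3/5, 0/1 + 1/25*4/5) = [3/125, 4/125) <- contains code 37/1250
  'b': [0/1 + 1/25*4/5, 0/1 + 1/25*1/1) = [4/125, 1/25)
  emit 'd', narrow to [3/125, 4/125)
Step 4: interval [3/125, 4/125), width = 4/125 - 3/125 = 1/125
  'c': [3/125 + 1/125*0/1, 3/125 + 1/125*1/5) = [3/125, 16/625)
  'e': [3/125 + 1/125*1/5, 3/125 + 1/125*3/5) = [16/625, 18/625)
  'd': [3/125 + 1/125*3/5, 3/125 + 1/125*4/5) = [18/625, 19/625) <- contains code 37/1250
  'b': [3/125 + 1/125*4/5, 3/125 + 1/125*1/1) = [19/625, 4/125)
  emit 'd', narrow to [18/625, 19/625)

Answer: 18/625 19/625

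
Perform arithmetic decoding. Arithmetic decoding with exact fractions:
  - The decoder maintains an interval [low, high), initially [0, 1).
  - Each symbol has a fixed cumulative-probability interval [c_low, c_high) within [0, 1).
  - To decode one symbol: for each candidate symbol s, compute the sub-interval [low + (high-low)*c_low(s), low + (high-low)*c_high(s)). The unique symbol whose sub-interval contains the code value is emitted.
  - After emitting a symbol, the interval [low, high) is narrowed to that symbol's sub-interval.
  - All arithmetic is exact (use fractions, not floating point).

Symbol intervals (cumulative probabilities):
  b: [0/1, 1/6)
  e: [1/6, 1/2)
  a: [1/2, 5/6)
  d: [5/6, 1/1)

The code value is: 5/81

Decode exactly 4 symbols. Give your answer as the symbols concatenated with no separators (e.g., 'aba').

Answer: beae

Derivation:
Step 1: interval [0/1, 1/1), width = 1/1 - 0/1 = 1/1
  'b': [0/1 + 1/1*0/1, 0/1 + 1/1*1/6) = [0/1, 1/6) <- contains code 5/81
  'e': [0/1 + 1/1*1/6, 0/1 + 1/1*1/2) = [1/6, 1/2)
  'a': [0/1 + 1/1*1/2, 0/1 + 1/1*5/6) = [1/2, 5/6)
  'd': [0/1 + 1/1*5/6, 0/1 + 1/1*1/1) = [5/6, 1/1)
  emit 'b', narrow to [0/1, 1/6)
Step 2: interval [0/1, 1/6), width = 1/6 - 0/1 = 1/6
  'b': [0/1 + 1/6*0/1, 0/1 + 1/6*1/6) = [0/1, 1/36)
  'e': [0/1 + 1/6*1/6, 0/1 + 1/6*1/2) = [1/36, 1/12) <- contains code 5/81
  'a': [0/1 + 1/6*1/2, 0/1 + 1/6*5/6) = [1/12, 5/36)
  'd': [0/1 + 1/6*5/6, 0/1 + 1/6*1/1) = [5/36, 1/6)
  emit 'e', narrow to [1/36, 1/12)
Step 3: interval [1/36, 1/12), width = 1/12 - 1/36 = 1/18
  'b': [1/36 + 1/18*0/1, 1/36 + 1/18*1/6) = [1/36, 1/27)
  'e': [1/36 + 1/18*1/6, 1/36 + 1/18*1/2) = [1/27, 1/18)
  'a': [1/36 + 1/18*1/2, 1/36 + 1/18*5/6) = [1/18, 2/27) <- contains code 5/81
  'd': [1/36 + 1/18*5/6, 1/36 + 1/18*1/1) = [2/27, 1/12)
  emit 'a', narrow to [1/18, 2/27)
Step 4: interval [1/18, 2/27), width = 2/27 - 1/18 = 1/54
  'b': [1/18 + 1/54*0/1, 1/18 + 1/54*1/6) = [1/18, 19/324)
  'e': [1/18 + 1/54*1/6, 1/18 + 1/54*1/2) = [19/324, 7/108) <- contains code 5/81
  'a': [1/18 + 1/54*1/2, 1/18 + 1/54*5/6) = [7/108, 23/324)
  'd': [1/18 + 1/54*5/6, 1/18 + 1/54*1/1) = [23/324, 2/27)
  emit 'e', narrow to [19/324, 7/108)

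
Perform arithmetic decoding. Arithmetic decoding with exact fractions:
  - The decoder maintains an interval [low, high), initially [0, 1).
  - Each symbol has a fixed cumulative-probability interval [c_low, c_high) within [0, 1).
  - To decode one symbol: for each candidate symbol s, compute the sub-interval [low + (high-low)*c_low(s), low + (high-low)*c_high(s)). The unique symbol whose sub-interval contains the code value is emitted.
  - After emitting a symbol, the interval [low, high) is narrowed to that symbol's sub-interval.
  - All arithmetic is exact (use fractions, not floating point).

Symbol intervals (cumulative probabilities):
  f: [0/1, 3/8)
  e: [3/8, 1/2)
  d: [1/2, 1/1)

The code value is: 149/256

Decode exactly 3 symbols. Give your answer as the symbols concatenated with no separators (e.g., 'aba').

Step 1: interval [0/1, 1/1), width = 1/1 - 0/1 = 1/1
  'f': [0/1 + 1/1*0/1, 0/1 + 1/1*3/8) = [0/1, 3/8)
  'e': [0/1 + 1/1*3/8, 0/1 + 1/1*1/2) = [3/8, 1/2)
  'd': [0/1 + 1/1*1/2, 0/1 + 1/1*1/1) = [1/2, 1/1) <- contains code 149/256
  emit 'd', narrow to [1/2, 1/1)
Step 2: interval [1/2, 1/1), width = 1/1 - 1/2 = 1/2
  'f': [1/2 + 1/2*0/1, 1/2 + 1/2*3/8) = [1/2, 11/16) <- contains code 149/256
  'e': [1/2 + 1/2*3/8, 1/2 + 1/2*1/2) = [11/16, 3/4)
  'd': [1/2 + 1/2*1/2, 1/2 + 1/2*1/1) = [3/4, 1/1)
  emit 'f', narrow to [1/2, 11/16)
Step 3: interval [1/2, 11/16), width = 11/16 - 1/2 = 3/16
  'f': [1/2 + 3/16*0/1, 1/2 + 3/16*3/8) = [1/2, 73/128)
  'e': [1/2 + 3/16*3/8, 1/2 + 3/16*1/2) = [73/128, 19/32) <- contains code 149/256
  'd': [1/2 + 3/16*1/2, 1/2 + 3/16*1/1) = [19/32, 11/16)
  emit 'e', narrow to [73/128, 19/32)

Answer: dfe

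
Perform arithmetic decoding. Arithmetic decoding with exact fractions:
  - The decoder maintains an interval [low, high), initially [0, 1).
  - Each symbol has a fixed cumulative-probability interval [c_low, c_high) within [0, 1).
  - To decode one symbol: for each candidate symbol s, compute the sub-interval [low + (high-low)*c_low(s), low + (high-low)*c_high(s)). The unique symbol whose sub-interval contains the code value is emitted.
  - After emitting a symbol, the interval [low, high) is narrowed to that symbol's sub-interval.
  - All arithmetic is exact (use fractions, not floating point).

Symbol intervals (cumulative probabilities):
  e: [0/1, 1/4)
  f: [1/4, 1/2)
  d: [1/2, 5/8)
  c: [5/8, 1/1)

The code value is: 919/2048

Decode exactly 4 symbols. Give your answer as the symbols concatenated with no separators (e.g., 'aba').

Answer: fcfc

Derivation:
Step 1: interval [0/1, 1/1), width = 1/1 - 0/1 = 1/1
  'e': [0/1 + 1/1*0/1, 0/1 + 1/1*1/4) = [0/1, 1/4)
  'f': [0/1 + 1/1*1/4, 0/1 + 1/1*1/2) = [1/4, 1/2) <- contains code 919/2048
  'd': [0/1 + 1/1*1/2, 0/1 + 1/1*5/8) = [1/2, 5/8)
  'c': [0/1 + 1/1*5/8, 0/1 + 1/1*1/1) = [5/8, 1/1)
  emit 'f', narrow to [1/4, 1/2)
Step 2: interval [1/4, 1/2), width = 1/2 - 1/4 = 1/4
  'e': [1/4 + 1/4*0/1, 1/4 + 1/4*1/4) = [1/4, 5/16)
  'f': [1/4 + 1/4*1/4, 1/4 + 1/4*1/2) = [5/16, 3/8)
  'd': [1/4 + 1/4*1/2, 1/4 + 1/4*5/8) = [3/8, 13/32)
  'c': [1/4 + 1/4*5/8, 1/4 + 1/4*1/1) = [13/32, 1/2) <- contains code 919/2048
  emit 'c', narrow to [13/32, 1/2)
Step 3: interval [13/32, 1/2), width = 1/2 - 13/32 = 3/32
  'e': [13/32 + 3/32*0/1, 13/32 + 3/32*1/4) = [13/32, 55/128)
  'f': [13/32 + 3/32*1/4, 13/32 + 3/32*1/2) = [55/128, 29/64) <- contains code 919/2048
  'd': [13/32 + 3/32*1/2, 13/32 + 3/32*5/8) = [29/64, 119/256)
  'c': [13/32 + 3/32*5/8, 13/32 + 3/32*1/1) = [119/256, 1/2)
  emit 'f', narrow to [55/128, 29/64)
Step 4: interval [55/128, 29/64), width = 29/64 - 55/128 = 3/128
  'e': [55/128 + 3/128*0/1, 55/128 + 3/128*1/4) = [55/128, 223/512)
  'f': [55/128 + 3/128*1/4, 55/128 + 3/128*1/2) = [223/512, 113/256)
  'd': [55/128 + 3/128*1/2, 55/128 + 3/128*5/8) = [113/256, 455/1024)
  'c': [55/128 + 3/128*5/8, 55/128 + 3/128*1/1) = [455/1024, 29/64) <- contains code 919/2048
  emit 'c', narrow to [455/1024, 29/64)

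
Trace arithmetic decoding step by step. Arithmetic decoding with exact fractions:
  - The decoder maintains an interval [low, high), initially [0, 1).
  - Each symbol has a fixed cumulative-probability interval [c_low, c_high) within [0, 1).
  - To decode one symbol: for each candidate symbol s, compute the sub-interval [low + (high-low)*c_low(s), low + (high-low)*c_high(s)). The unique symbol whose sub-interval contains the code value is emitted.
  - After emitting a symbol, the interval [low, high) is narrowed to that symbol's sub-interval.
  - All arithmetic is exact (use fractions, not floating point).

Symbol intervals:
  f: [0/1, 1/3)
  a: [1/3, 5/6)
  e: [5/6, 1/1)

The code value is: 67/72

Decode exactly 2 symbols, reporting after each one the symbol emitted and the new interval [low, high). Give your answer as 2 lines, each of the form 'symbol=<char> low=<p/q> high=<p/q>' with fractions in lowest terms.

Step 1: interval [0/1, 1/1), width = 1/1 - 0/1 = 1/1
  'f': [0/1 + 1/1*0/1, 0/1 + 1/1*1/3) = [0/1, 1/3)
  'a': [0/1 + 1/1*1/3, 0/1 + 1/1*5/6) = [1/3, 5/6)
  'e': [0/1 + 1/1*5/6, 0/1 + 1/1*1/1) = [5/6, 1/1) <- contains code 67/72
  emit 'e', narrow to [5/6, 1/1)
Step 2: interval [5/6, 1/1), width = 1/1 - 5/6 = 1/6
  'f': [5/6 + 1/6*0/1, 5/6 + 1/6*1/3) = [5/6, 8/9)
  'a': [5/6 + 1/6*1/3, 5/6 + 1/6*5/6) = [8/9, 35/36) <- contains code 67/72
  'e': [5/6 + 1/6*5/6, 5/6 + 1/6*1/1) = [35/36, 1/1)
  emit 'a', narrow to [8/9, 35/36)

Answer: symbol=e low=5/6 high=1/1
symbol=a low=8/9 high=35/36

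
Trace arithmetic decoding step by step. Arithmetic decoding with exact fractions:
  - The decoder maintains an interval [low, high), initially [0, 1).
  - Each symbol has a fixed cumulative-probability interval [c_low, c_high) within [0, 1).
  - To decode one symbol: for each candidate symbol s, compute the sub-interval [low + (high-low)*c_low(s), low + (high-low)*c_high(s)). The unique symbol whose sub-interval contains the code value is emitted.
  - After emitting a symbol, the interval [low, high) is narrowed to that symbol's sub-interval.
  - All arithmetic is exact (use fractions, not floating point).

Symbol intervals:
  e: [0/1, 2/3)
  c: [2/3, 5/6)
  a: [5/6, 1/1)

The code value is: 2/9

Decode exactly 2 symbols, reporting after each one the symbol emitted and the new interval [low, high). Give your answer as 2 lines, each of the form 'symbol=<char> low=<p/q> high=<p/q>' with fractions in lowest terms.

Answer: symbol=e low=0/1 high=2/3
symbol=e low=0/1 high=4/9

Derivation:
Step 1: interval [0/1, 1/1), width = 1/1 - 0/1 = 1/1
  'e': [0/1 + 1/1*0/1, 0/1 + 1/1*2/3) = [0/1, 2/3) <- contains code 2/9
  'c': [0/1 + 1/1*2/3, 0/1 + 1/1*5/6) = [2/3, 5/6)
  'a': [0/1 + 1/1*5/6, 0/1 + 1/1*1/1) = [5/6, 1/1)
  emit 'e', narrow to [0/1, 2/3)
Step 2: interval [0/1, 2/3), width = 2/3 - 0/1 = 2/3
  'e': [0/1 + 2/3*0/1, 0/1 + 2/3*2/3) = [0/1, 4/9) <- contains code 2/9
  'c': [0/1 + 2/3*2/3, 0/1 + 2/3*5/6) = [4/9, 5/9)
  'a': [0/1 + 2/3*5/6, 0/1 + 2/3*1/1) = [5/9, 2/3)
  emit 'e', narrow to [0/1, 4/9)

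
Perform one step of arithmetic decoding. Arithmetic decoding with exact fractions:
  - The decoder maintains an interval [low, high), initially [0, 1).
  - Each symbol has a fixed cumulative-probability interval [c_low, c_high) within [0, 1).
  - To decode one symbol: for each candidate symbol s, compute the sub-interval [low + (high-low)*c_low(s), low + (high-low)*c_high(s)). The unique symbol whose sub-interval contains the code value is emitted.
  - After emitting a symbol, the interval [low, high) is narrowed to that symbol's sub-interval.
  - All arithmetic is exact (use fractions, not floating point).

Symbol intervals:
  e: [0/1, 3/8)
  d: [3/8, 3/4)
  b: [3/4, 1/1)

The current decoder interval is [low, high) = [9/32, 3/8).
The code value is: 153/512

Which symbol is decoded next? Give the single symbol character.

Interval width = high − low = 3/8 − 9/32 = 3/32
Scaled code = (code − low) / width = (153/512 − 9/32) / 3/32 = 3/16
  e: [0/1, 3/8) ← scaled code falls here ✓
  d: [3/8, 3/4) 
  b: [3/4, 1/1) 

Answer: e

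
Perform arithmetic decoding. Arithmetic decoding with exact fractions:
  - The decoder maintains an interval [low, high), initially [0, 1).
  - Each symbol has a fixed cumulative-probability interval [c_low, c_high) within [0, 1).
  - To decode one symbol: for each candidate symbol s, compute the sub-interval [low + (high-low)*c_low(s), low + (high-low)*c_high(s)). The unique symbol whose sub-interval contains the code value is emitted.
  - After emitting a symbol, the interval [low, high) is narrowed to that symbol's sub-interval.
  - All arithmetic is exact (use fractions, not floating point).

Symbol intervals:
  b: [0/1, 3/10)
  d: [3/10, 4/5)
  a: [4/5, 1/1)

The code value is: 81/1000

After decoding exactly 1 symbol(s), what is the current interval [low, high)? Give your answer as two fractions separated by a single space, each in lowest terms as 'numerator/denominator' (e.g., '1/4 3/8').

Step 1: interval [0/1, 1/1), width = 1/1 - 0/1 = 1/1
  'b': [0/1 + 1/1*0/1, 0/1 + 1/1*3/10) = [0/1, 3/10) <- contains code 81/1000
  'd': [0/1 + 1/1*3/10, 0/1 + 1/1*4/5) = [3/10, 4/5)
  'a': [0/1 + 1/1*4/5, 0/1 + 1/1*1/1) = [4/5, 1/1)
  emit 'b', narrow to [0/1, 3/10)

Answer: 0/1 3/10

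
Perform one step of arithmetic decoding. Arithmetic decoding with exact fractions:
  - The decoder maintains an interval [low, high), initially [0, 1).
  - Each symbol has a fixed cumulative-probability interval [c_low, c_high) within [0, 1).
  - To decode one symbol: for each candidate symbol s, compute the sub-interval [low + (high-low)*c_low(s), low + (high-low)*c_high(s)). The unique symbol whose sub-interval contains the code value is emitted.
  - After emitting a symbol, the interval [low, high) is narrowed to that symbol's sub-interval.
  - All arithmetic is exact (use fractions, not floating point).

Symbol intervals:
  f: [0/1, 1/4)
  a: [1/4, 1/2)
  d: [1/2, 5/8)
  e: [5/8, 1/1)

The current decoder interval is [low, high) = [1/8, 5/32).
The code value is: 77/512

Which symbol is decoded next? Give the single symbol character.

Interval width = high − low = 5/32 − 1/8 = 1/32
Scaled code = (code − low) / width = (77/512 − 1/8) / 1/32 = 13/16
  f: [0/1, 1/4) 
  a: [1/4, 1/2) 
  d: [1/2, 5/8) 
  e: [5/8, 1/1) ← scaled code falls here ✓

Answer: e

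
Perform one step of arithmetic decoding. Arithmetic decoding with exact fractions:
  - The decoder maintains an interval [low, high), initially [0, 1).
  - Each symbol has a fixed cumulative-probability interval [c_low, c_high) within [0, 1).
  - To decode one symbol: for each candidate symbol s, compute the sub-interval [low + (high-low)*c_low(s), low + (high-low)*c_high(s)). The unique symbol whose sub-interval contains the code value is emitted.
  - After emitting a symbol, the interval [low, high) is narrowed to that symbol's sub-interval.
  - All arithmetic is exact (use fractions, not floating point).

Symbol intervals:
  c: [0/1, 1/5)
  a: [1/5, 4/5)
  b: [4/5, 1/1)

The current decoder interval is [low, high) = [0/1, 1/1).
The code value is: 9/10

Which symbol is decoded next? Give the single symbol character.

Answer: b

Derivation:
Interval width = high − low = 1/1 − 0/1 = 1/1
Scaled code = (code − low) / width = (9/10 − 0/1) / 1/1 = 9/10
  c: [0/1, 1/5) 
  a: [1/5, 4/5) 
  b: [4/5, 1/1) ← scaled code falls here ✓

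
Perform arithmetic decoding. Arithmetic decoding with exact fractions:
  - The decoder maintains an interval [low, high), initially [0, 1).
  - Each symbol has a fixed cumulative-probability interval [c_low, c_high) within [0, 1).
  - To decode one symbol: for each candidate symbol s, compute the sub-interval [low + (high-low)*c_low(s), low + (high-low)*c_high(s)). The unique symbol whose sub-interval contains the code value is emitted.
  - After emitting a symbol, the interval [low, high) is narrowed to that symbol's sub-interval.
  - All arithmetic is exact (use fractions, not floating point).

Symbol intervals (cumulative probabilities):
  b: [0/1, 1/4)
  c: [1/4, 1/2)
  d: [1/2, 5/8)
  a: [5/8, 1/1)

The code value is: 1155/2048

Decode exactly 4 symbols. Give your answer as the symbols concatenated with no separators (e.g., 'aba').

Step 1: interval [0/1, 1/1), width = 1/1 - 0/1 = 1/1
  'b': [0/1 + 1/1*0/1, 0/1 + 1/1*1/4) = [0/1, 1/4)
  'c': [0/1 + 1/1*1/4, 0/1 + 1/1*1/2) = [1/4, 1/2)
  'd': [0/1 + 1/1*1/2, 0/1 + 1/1*5/8) = [1/2, 5/8) <- contains code 1155/2048
  'a': [0/1 + 1/1*5/8, 0/1 + 1/1*1/1) = [5/8, 1/1)
  emit 'd', narrow to [1/2, 5/8)
Step 2: interval [1/2, 5/8), width = 5/8 - 1/2 = 1/8
  'b': [1/2 + 1/8*0/1, 1/2 + 1/8*1/4) = [1/2, 17/32)
  'c': [1/2 + 1/8*1/4, 1/2 + 1/8*1/2) = [17/32, 9/16)
  'd': [1/2 + 1/8*1/2, 1/2 + 1/8*5/8) = [9/16, 37/64) <- contains code 1155/2048
  'a': [1/2 + 1/8*5/8, 1/2 + 1/8*1/1) = [37/64, 5/8)
  emit 'd', narrow to [9/16, 37/64)
Step 3: interval [9/16, 37/64), width = 37/64 - 9/16 = 1/64
  'b': [9/16 + 1/64*0/1, 9/16 + 1/64*1/4) = [9/16, 145/256) <- contains code 1155/2048
  'c': [9/16 + 1/64*1/4, 9/16 + 1/64*1/2) = [145/256, 73/128)
  'd': [9/16 + 1/64*1/2, 9/16 + 1/64*5/8) = [73/128, 293/512)
  'a': [9/16 + 1/64*5/8, 9/16 + 1/64*1/1) = [293/512, 37/64)
  emit 'b', narrow to [9/16, 145/256)
Step 4: interval [9/16, 145/256), width = 145/256 - 9/16 = 1/256
  'b': [9/16 + 1/256*0/1, 9/16 + 1/256*1/4) = [9/16, 577/1024)
  'c': [9/16 + 1/256*1/4, 9/16 + 1/256*1/2) = [577/1024, 289/512) <- contains code 1155/2048
  'd': [9/16 + 1/256*1/2, 9/16 + 1/256*5/8) = [289/512, 1157/2048)
  'a': [9/16 + 1/256*5/8, 9/16 + 1/256*1/1) = [1157/2048, 145/256)
  emit 'c', narrow to [577/1024, 289/512)

Answer: ddbc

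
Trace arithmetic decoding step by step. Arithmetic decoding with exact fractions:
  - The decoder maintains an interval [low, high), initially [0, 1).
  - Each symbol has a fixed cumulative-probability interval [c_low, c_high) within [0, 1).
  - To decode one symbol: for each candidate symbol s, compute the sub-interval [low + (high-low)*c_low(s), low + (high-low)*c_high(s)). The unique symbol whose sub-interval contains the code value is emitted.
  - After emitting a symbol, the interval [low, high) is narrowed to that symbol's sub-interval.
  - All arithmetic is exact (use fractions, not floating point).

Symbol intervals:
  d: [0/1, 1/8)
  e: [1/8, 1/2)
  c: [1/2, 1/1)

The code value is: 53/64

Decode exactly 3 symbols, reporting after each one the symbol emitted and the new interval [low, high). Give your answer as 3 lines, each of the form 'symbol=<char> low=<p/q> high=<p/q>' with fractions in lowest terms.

Answer: symbol=c low=1/2 high=1/1
symbol=c low=3/4 high=1/1
symbol=e low=25/32 high=7/8

Derivation:
Step 1: interval [0/1, 1/1), width = 1/1 - 0/1 = 1/1
  'd': [0/1 + 1/1*0/1, 0/1 + 1/1*1/8) = [0/1, 1/8)
  'e': [0/1 + 1/1*1/8, 0/1 + 1/1*1/2) = [1/8, 1/2)
  'c': [0/1 + 1/1*1/2, 0/1 + 1/1*1/1) = [1/2, 1/1) <- contains code 53/64
  emit 'c', narrow to [1/2, 1/1)
Step 2: interval [1/2, 1/1), width = 1/1 - 1/2 = 1/2
  'd': [1/2 + 1/2*0/1, 1/2 + 1/2*1/8) = [1/2, 9/16)
  'e': [1/2 + 1/2*1/8, 1/2 + 1/2*1/2) = [9/16, 3/4)
  'c': [1/2 + 1/2*1/2, 1/2 + 1/2*1/1) = [3/4, 1/1) <- contains code 53/64
  emit 'c', narrow to [3/4, 1/1)
Step 3: interval [3/4, 1/1), width = 1/1 - 3/4 = 1/4
  'd': [3/4 + 1/4*0/1, 3/4 + 1/4*1/8) = [3/4, 25/32)
  'e': [3/4 + 1/4*1/8, 3/4 + 1/4*1/2) = [25/32, 7/8) <- contains code 53/64
  'c': [3/4 + 1/4*1/2, 3/4 + 1/4*1/1) = [7/8, 1/1)
  emit 'e', narrow to [25/32, 7/8)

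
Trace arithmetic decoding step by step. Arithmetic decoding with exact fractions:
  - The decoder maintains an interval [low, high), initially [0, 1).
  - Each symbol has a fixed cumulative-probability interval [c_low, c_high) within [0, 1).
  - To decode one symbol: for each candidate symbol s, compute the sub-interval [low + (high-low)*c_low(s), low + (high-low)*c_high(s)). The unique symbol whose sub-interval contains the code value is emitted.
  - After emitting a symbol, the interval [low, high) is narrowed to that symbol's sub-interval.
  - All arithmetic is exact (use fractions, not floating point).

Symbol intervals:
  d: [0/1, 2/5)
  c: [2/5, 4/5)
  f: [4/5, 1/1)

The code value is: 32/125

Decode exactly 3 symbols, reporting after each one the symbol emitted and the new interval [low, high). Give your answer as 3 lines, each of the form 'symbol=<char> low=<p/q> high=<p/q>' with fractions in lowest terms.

Answer: symbol=d low=0/1 high=2/5
symbol=c low=4/25 high=8/25
symbol=c low=28/125 high=36/125

Derivation:
Step 1: interval [0/1, 1/1), width = 1/1 - 0/1 = 1/1
  'd': [0/1 + 1/1*0/1, 0/1 + 1/1*2/5) = [0/1, 2/5) <- contains code 32/125
  'c': [0/1 + 1/1*2/5, 0/1 + 1/1*4/5) = [2/5, 4/5)
  'f': [0/1 + 1/1*4/5, 0/1 + 1/1*1/1) = [4/5, 1/1)
  emit 'd', narrow to [0/1, 2/5)
Step 2: interval [0/1, 2/5), width = 2/5 - 0/1 = 2/5
  'd': [0/1 + 2/5*0/1, 0/1 + 2/5*2/5) = [0/1, 4/25)
  'c': [0/1 + 2/5*2/5, 0/1 + 2/5*4/5) = [4/25, 8/25) <- contains code 32/125
  'f': [0/1 + 2/5*4/5, 0/1 + 2/5*1/1) = [8/25, 2/5)
  emit 'c', narrow to [4/25, 8/25)
Step 3: interval [4/25, 8/25), width = 8/25 - 4/25 = 4/25
  'd': [4/25 + 4/25*0/1, 4/25 + 4/25*2/5) = [4/25, 28/125)
  'c': [4/25 + 4/25*2/5, 4/25 + 4/25*4/5) = [28/125, 36/125) <- contains code 32/125
  'f': [4/25 + 4/25*4/5, 4/25 + 4/25*1/1) = [36/125, 8/25)
  emit 'c', narrow to [28/125, 36/125)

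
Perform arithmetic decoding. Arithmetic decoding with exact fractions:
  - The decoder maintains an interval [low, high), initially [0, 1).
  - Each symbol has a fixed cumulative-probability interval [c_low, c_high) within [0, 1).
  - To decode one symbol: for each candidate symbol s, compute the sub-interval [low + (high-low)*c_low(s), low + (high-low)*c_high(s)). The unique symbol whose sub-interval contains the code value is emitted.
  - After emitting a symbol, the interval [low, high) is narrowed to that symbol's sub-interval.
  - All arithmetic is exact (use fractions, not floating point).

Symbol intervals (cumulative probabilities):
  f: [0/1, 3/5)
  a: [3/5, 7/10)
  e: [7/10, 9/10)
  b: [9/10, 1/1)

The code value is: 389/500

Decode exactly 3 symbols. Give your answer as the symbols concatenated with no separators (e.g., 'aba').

Answer: efa

Derivation:
Step 1: interval [0/1, 1/1), width = 1/1 - 0/1 = 1/1
  'f': [0/1 + 1/1*0/1, 0/1 + 1/1*3/5) = [0/1, 3/5)
  'a': [0/1 + 1/1*3/5, 0/1 + 1/1*7/10) = [3/5, 7/10)
  'e': [0/1 + 1/1*7/10, 0/1 + 1/1*9/10) = [7/10, 9/10) <- contains code 389/500
  'b': [0/1 + 1/1*9/10, 0/1 + 1/1*1/1) = [9/10, 1/1)
  emit 'e', narrow to [7/10, 9/10)
Step 2: interval [7/10, 9/10), width = 9/10 - 7/10 = 1/5
  'f': [7/10 + 1/5*0/1, 7/10 + 1/5*3/5) = [7/10, 41/50) <- contains code 389/500
  'a': [7/10 + 1/5*3/5, 7/10 + 1/5*7/10) = [41/50, 21/25)
  'e': [7/10 + 1/5*7/10, 7/10 + 1/5*9/10) = [21/25, 22/25)
  'b': [7/10 + 1/5*9/10, 7/10 + 1/5*1/1) = [22/25, 9/10)
  emit 'f', narrow to [7/10, 41/50)
Step 3: interval [7/10, 41/50), width = 41/50 - 7/10 = 3/25
  'f': [7/10 + 3/25*0/1, 7/10 + 3/25*3/5) = [7/10, 193/250)
  'a': [7/10 + 3/25*3/5, 7/10 + 3/25*7/10) = [193/250, 98/125) <- contains code 389/500
  'e': [7/10 + 3/25*7/10, 7/10 + 3/25*9/10) = [98/125, 101/125)
  'b': [7/10 + 3/25*9/10, 7/10 + 3/25*1/1) = [101/125, 41/50)
  emit 'a', narrow to [193/250, 98/125)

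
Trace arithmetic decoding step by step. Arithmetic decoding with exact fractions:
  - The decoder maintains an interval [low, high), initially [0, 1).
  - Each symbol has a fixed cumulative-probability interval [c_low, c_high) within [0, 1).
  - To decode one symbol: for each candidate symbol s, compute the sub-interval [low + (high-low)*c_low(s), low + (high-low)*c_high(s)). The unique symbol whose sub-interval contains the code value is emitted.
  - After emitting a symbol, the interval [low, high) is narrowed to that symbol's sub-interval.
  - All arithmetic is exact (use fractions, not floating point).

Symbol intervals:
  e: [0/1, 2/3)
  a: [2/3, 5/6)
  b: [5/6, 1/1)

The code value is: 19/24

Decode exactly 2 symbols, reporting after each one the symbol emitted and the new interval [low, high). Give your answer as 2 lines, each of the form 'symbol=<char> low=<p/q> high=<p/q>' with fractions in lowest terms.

Answer: symbol=a low=2/3 high=5/6
symbol=a low=7/9 high=29/36

Derivation:
Step 1: interval [0/1, 1/1), width = 1/1 - 0/1 = 1/1
  'e': [0/1 + 1/1*0/1, 0/1 + 1/1*2/3) = [0/1, 2/3)
  'a': [0/1 + 1/1*2/3, 0/1 + 1/1*5/6) = [2/3, 5/6) <- contains code 19/24
  'b': [0/1 + 1/1*5/6, 0/1 + 1/1*1/1) = [5/6, 1/1)
  emit 'a', narrow to [2/3, 5/6)
Step 2: interval [2/3, 5/6), width = 5/6 - 2/3 = 1/6
  'e': [2/3 + 1/6*0/1, 2/3 + 1/6*2/3) = [2/3, 7/9)
  'a': [2/3 + 1/6*2/3, 2/3 + 1/6*5/6) = [7/9, 29/36) <- contains code 19/24
  'b': [2/3 + 1/6*5/6, 2/3 + 1/6*1/1) = [29/36, 5/6)
  emit 'a', narrow to [7/9, 29/36)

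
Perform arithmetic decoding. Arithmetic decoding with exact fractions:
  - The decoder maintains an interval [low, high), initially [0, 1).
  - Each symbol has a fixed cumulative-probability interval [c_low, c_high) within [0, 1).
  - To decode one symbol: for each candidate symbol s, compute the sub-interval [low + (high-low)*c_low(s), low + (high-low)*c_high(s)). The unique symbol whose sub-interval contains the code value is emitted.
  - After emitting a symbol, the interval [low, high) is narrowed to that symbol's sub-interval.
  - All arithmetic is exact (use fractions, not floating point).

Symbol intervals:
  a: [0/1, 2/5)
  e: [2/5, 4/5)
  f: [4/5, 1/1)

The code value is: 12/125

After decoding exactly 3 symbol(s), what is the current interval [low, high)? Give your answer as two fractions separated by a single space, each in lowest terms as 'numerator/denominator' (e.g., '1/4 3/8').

Answer: 8/125 16/125

Derivation:
Step 1: interval [0/1, 1/1), width = 1/1 - 0/1 = 1/1
  'a': [0/1 + 1/1*0/1, 0/1 + 1/1*2/5) = [0/1, 2/5) <- contains code 12/125
  'e': [0/1 + 1/1*2/5, 0/1 + 1/1*4/5) = [2/5, 4/5)
  'f': [0/1 + 1/1*4/5, 0/1 + 1/1*1/1) = [4/5, 1/1)
  emit 'a', narrow to [0/1, 2/5)
Step 2: interval [0/1, 2/5), width = 2/5 - 0/1 = 2/5
  'a': [0/1 + 2/5*0/1, 0/1 + 2/5*2/5) = [0/1, 4/25) <- contains code 12/125
  'e': [0/1 + 2/5*2/5, 0/1 + 2/5*4/5) = [4/25, 8/25)
  'f': [0/1 + 2/5*4/5, 0/1 + 2/5*1/1) = [8/25, 2/5)
  emit 'a', narrow to [0/1, 4/25)
Step 3: interval [0/1, 4/25), width = 4/25 - 0/1 = 4/25
  'a': [0/1 + 4/25*0/1, 0/1 + 4/25*2/5) = [0/1, 8/125)
  'e': [0/1 + 4/25*2/5, 0/1 + 4/25*4/5) = [8/125, 16/125) <- contains code 12/125
  'f': [0/1 + 4/25*4/5, 0/1 + 4/25*1/1) = [16/125, 4/25)
  emit 'e', narrow to [8/125, 16/125)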